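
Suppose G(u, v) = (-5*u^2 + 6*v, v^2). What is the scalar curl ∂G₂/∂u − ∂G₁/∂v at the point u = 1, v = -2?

∂G₂/∂u = 0
∂G₁/∂v = 6
Scalar curl = -6
At (1, -2): -6.

-6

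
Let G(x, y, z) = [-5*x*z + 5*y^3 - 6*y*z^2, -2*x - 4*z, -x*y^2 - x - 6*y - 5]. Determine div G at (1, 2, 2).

-10

∂G₁/∂x = -5*z
∂G₂/∂y = 0
∂G₃/∂z = 0
∇·G = -5*z
At (1, 2, 2): -10.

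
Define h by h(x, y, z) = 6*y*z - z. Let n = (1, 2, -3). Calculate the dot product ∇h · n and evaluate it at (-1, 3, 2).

-27

∂h/∂x = 0
∂h/∂y = 6*z
∂h/∂z = 6*y - 1
∇h at (-1, 3, 2) = (0, 12, 17)
∇h · n = (0)(1) + (12)(2) + (17)(-3) = -27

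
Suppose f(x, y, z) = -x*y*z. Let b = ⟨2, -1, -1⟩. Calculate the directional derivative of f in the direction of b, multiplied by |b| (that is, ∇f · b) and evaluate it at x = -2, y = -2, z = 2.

8

∂f/∂x = -y*z
∂f/∂y = -x*z
∂f/∂z = -x*y
∇f at (-2, -2, 2) = (4, 4, -4)
∇f · b = (4)(2) + (4)(-1) + (-4)(-1) = 8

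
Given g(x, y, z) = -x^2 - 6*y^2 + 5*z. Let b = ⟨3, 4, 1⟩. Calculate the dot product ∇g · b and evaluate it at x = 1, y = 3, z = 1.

-145

∂g/∂x = -2*x
∂g/∂y = -12*y
∂g/∂z = 5
∇g at (1, 3, 1) = (-2, -36, 5)
∇g · b = (-2)(3) + (-36)(4) + (5)(1) = -145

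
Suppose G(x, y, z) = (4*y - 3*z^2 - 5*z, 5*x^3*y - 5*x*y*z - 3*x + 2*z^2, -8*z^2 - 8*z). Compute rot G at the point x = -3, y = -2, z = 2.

(∇×G)₁ = ∂G₃/∂y − ∂G₂/∂z = 5*x*y - 4*z
(∇×G)₂ = ∂G₁/∂z − ∂G₃/∂x = -6*z - 5
(∇×G)₃ = ∂G₂/∂x − ∂G₁/∂y = 15*x^2*y - 5*y*z - 7
∇×G = (5*x*y - 4*z, -6*z - 5, 15*x^2*y - 5*y*z - 7)
At (-3, -2, 2): (22, -17, -257).

(22, -17, -257)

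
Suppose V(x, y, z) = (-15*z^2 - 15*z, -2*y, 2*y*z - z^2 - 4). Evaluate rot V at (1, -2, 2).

(∇×V)₁ = ∂V₃/∂y − ∂V₂/∂z = 2*z
(∇×V)₂ = ∂V₁/∂z − ∂V₃/∂x = -30*z - 15
(∇×V)₃ = ∂V₂/∂x − ∂V₁/∂y = 0
∇×V = (2*z, -30*z - 15, 0)
At (1, -2, 2): (4, -75, 0).

(4, -75, 0)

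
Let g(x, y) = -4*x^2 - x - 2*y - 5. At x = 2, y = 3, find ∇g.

∂g/∂x = -8*x - 1
∂g/∂y = -2
∇g = (-8*x - 1, -2)
At (2, 3): (-17, -2).

(-17, -2)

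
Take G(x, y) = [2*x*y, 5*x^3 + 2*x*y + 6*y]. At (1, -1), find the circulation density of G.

11

∂G₂/∂x = 15*x^2 + 2*y
∂G₁/∂y = 2*x
Scalar curl = 15*x^2 - 2*x + 2*y
At (1, -1): 11.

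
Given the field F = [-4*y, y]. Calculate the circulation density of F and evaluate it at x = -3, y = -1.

∂F₂/∂x = 0
∂F₁/∂y = -4
Scalar curl = 4
At (-3, -1): 4.

4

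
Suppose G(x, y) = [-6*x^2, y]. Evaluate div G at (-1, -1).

13

∂G₁/∂x = -12*x
∂G₂/∂y = 1
∇·G = -12*x + 1
At (-1, -1): 13.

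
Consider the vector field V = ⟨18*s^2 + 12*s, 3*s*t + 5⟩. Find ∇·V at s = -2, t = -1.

-66

∂V₁/∂s = 36*s + 12
∂V₂/∂t = 3*s
∇·V = 39*s + 12
At (-2, -1): -66.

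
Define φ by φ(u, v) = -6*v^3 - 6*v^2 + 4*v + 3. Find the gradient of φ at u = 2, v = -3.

(0, -122)

∂φ/∂u = 0
∂φ/∂v = -18*v^2 - 12*v + 4
∇φ = (0, -18*v^2 - 12*v + 4)
At (2, -3): (0, -122).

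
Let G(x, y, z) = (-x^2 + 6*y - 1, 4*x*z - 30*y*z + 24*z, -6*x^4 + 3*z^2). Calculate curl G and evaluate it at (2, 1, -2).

(∇×G)₁ = ∂G₃/∂y − ∂G₂/∂z = -4*x + 30*y - 24
(∇×G)₂ = ∂G₁/∂z − ∂G₃/∂x = 24*x^3
(∇×G)₃ = ∂G₂/∂x − ∂G₁/∂y = 4*z - 6
∇×G = (-4*x + 30*y - 24, 24*x^3, 4*z - 6)
At (2, 1, -2): (-2, 192, -14).

(-2, 192, -14)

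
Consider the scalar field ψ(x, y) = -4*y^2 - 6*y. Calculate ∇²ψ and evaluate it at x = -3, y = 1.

∂²ψ/∂x² = 0
∂²ψ/∂y² = -8
∇²ψ = -8
At (-3, 1): -8.

-8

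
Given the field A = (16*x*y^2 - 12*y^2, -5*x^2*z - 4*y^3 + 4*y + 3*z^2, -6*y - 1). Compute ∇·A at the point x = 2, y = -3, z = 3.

40

∂A₁/∂x = 16*y^2
∂A₂/∂y = -12*y^2 + 4
∂A₃/∂z = 0
∇·A = 4*y^2 + 4
At (2, -3, 3): 40.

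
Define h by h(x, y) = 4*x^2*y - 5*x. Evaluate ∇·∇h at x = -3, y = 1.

∂²h/∂x² = 8*y
∂²h/∂y² = 0
∇²h = 8*y
At (-3, 1): 8.

8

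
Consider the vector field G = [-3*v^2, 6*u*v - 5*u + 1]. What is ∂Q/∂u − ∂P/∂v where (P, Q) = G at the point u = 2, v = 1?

∂G₂/∂u = 6*v - 5
∂G₁/∂v = -6*v
Scalar curl = 12*v - 5
At (2, 1): 7.

7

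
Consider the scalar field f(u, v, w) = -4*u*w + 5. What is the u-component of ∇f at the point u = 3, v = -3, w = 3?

(∇f)_1 = ∂f/∂u = -4*w
At (3, -3, 3): -12.

-12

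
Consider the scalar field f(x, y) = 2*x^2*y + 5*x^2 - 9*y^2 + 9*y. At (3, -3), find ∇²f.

-20

∂²f/∂x² = 2*(2*y + 5)
∂²f/∂y² = -18
∇²f = 4*y - 8
At (3, -3): -20.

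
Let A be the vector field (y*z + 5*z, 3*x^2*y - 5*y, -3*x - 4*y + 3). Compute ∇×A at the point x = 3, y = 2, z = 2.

(-4, 10, 34)

(∇×A)₁ = ∂A₃/∂y − ∂A₂/∂z = -4
(∇×A)₂ = ∂A₁/∂z − ∂A₃/∂x = y + 8
(∇×A)₃ = ∂A₂/∂x − ∂A₁/∂y = 6*x*y - z
∇×A = (-4, y + 8, 6*x*y - z)
At (3, 2, 2): (-4, 10, 34).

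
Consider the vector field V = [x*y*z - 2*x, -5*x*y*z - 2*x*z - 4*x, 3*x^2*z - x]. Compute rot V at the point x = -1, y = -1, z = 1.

(3, 8, 0)

(∇×V)₁ = ∂V₃/∂y − ∂V₂/∂z = 5*x*y + 2*x
(∇×V)₂ = ∂V₁/∂z − ∂V₃/∂x = x*y - 6*x*z + 1
(∇×V)₃ = ∂V₂/∂x − ∂V₁/∂y = -x*z - 5*y*z - 2*z - 4
∇×V = (5*x*y + 2*x, x*y - 6*x*z + 1, -x*z - 5*y*z - 2*z - 4)
At (-1, -1, 1): (3, 8, 0).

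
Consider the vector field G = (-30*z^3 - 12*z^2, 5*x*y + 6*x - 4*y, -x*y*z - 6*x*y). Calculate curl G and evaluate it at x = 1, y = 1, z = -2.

(-4, -308, 11)

(∇×G)₁ = ∂G₃/∂y − ∂G₂/∂z = -x*z - 6*x
(∇×G)₂ = ∂G₁/∂z − ∂G₃/∂x = y*z + 6*y - 90*z^2 - 24*z
(∇×G)₃ = ∂G₂/∂x − ∂G₁/∂y = 5*y + 6
∇×G = (-x*z - 6*x, y*z + 6*y - 90*z^2 - 24*z, 5*y + 6)
At (1, 1, -2): (-4, -308, 11).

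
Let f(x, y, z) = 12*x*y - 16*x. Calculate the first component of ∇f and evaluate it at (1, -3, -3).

(∇f)_1 = ∂f/∂x = 12*y - 16
At (1, -3, -3): -52.

-52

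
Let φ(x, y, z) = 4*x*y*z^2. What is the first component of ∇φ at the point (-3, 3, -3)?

108

(∇φ)_1 = ∂φ/∂x = 4*y*z^2
At (-3, 3, -3): 108.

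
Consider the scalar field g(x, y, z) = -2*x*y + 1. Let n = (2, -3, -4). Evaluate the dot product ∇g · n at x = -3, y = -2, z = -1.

-10

∂g/∂x = -2*y
∂g/∂y = -2*x
∂g/∂z = 0
∇g at (-3, -2, -1) = (4, 6, 0)
∇g · n = (4)(2) + (6)(-3) + (0)(-4) = -10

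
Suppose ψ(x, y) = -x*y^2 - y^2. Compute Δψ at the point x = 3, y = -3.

∂²ψ/∂x² = 0
∂²ψ/∂y² = -2*(x + 1)
∇²ψ = -2*x - 2
At (3, -3): -8.

-8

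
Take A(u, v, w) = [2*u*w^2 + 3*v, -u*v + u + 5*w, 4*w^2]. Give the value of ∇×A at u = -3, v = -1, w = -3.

(-5, 36, -1)

(∇×A)₁ = ∂A₃/∂v − ∂A₂/∂w = -5
(∇×A)₂ = ∂A₁/∂w − ∂A₃/∂u = 4*u*w
(∇×A)₃ = ∂A₂/∂u − ∂A₁/∂v = -v - 2
∇×A = (-5, 4*u*w, -v - 2)
At (-3, -1, -3): (-5, 36, -1).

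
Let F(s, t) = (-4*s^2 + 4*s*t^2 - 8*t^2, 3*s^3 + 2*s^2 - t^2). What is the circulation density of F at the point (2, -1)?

∂F₂/∂s = 9*s^2 + 4*s
∂F₁/∂t = 8*s*t - 16*t
Scalar curl = 9*s^2 - 8*s*t + 4*s + 16*t
At (2, -1): 44.

44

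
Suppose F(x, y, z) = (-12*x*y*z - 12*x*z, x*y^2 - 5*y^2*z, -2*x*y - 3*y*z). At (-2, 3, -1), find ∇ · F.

57

∂F₁/∂x = -12*y*z - 12*z
∂F₂/∂y = 2*x*y - 10*y*z
∂F₃/∂z = -3*y
∇·F = 2*x*y - 22*y*z - 3*y - 12*z
At (-2, 3, -1): 57.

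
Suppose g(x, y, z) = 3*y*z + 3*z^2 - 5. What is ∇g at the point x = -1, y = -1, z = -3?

∂g/∂x = 0
∂g/∂y = 3*z
∂g/∂z = 3*y + 6*z
∇g = (0, 3*z, 3*y + 6*z)
At (-1, -1, -3): (0, -9, -21).

(0, -9, -21)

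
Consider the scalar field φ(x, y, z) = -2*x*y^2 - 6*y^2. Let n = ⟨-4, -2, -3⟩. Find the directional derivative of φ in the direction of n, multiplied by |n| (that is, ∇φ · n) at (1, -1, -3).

∂φ/∂x = -2*y^2
∂φ/∂y = -4*x*y - 12*y
∂φ/∂z = 0
∇φ at (1, -1, -3) = (-2, 16, 0)
∇φ · n = (-2)(-4) + (16)(-2) + (0)(-3) = -24

-24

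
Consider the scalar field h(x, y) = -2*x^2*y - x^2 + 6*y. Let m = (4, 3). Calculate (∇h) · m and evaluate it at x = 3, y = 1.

∂h/∂x = -4*x*y - 2*x
∂h/∂y = -2*x^2 + 6
∇h at (3, 1) = (-18, -12)
∇h · m = (-18)(4) + (-12)(3) = -108

-108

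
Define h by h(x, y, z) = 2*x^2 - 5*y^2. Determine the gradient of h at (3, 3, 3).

(12, -30, 0)

∂h/∂x = 4*x
∂h/∂y = -10*y
∂h/∂z = 0
∇h = (4*x, -10*y, 0)
At (3, 3, 3): (12, -30, 0).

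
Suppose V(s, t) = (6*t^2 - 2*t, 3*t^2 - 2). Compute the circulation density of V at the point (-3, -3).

38

∂V₂/∂s = 0
∂V₁/∂t = 12*t - 2
Scalar curl = -12*t + 2
At (-3, -3): 38.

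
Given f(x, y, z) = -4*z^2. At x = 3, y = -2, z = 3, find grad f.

(0, 0, -24)

∂f/∂x = 0
∂f/∂y = 0
∂f/∂z = -8*z
∇f = (0, 0, -8*z)
At (3, -2, 3): (0, 0, -24).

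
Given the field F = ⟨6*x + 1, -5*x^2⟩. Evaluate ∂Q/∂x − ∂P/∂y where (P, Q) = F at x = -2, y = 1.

20

∂F₂/∂x = -10*x
∂F₁/∂y = 0
Scalar curl = -10*x
At (-2, 1): 20.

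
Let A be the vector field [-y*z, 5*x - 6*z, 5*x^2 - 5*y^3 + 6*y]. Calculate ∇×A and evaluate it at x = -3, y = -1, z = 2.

(∇×A)₁ = ∂A₃/∂y − ∂A₂/∂z = -15*y^2 + 12
(∇×A)₂ = ∂A₁/∂z − ∂A₃/∂x = -10*x - y
(∇×A)₃ = ∂A₂/∂x − ∂A₁/∂y = z + 5
∇×A = (-15*y^2 + 12, -10*x - y, z + 5)
At (-3, -1, 2): (-3, 31, 7).

(-3, 31, 7)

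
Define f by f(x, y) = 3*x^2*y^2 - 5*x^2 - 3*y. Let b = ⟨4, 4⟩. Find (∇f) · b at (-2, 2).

68

∂f/∂x = 6*x*y^2 - 10*x
∂f/∂y = 6*x^2*y - 3
∇f at (-2, 2) = (-28, 45)
∇f · b = (-28)(4) + (45)(4) = 68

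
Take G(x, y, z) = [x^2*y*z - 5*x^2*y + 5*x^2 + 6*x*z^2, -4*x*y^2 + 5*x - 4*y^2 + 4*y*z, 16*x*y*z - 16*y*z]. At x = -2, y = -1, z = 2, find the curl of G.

(∇×G)₁ = ∂G₃/∂y − ∂G₂/∂z = 16*x*z - 4*y - 16*z
(∇×G)₂ = ∂G₁/∂z − ∂G₃/∂x = x^2*y + 12*x*z - 16*y*z
(∇×G)₃ = ∂G₂/∂x − ∂G₁/∂y = -x^2*z + 5*x^2 - 4*y^2 + 5
∇×G = (16*x*z - 4*y - 16*z, x^2*y + 12*x*z - 16*y*z, -x^2*z + 5*x^2 - 4*y^2 + 5)
At (-2, -1, 2): (-92, -20, 13).

(-92, -20, 13)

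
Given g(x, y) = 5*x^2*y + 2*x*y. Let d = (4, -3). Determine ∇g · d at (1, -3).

-165

∂g/∂x = 10*x*y + 2*y
∂g/∂y = 5*x^2 + 2*x
∇g at (1, -3) = (-36, 7)
∇g · d = (-36)(4) + (7)(-3) = -165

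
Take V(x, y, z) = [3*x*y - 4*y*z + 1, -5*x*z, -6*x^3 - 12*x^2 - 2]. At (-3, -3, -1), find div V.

-9

∂V₁/∂x = 3*y
∂V₂/∂y = 0
∂V₃/∂z = 0
∇·V = 3*y
At (-3, -3, -1): -9.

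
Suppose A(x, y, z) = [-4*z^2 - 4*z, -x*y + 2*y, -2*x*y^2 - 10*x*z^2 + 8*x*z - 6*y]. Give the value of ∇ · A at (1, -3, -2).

49

∂A₁/∂x = 0
∂A₂/∂y = -x + 2
∂A₃/∂z = -20*x*z + 8*x
∇·A = -20*x*z + 7*x + 2
At (1, -3, -2): 49.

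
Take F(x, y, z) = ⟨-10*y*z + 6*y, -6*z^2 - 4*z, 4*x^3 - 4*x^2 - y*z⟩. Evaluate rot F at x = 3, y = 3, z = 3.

(37, -114, 24)

(∇×F)₁ = ∂F₃/∂y − ∂F₂/∂z = 11*z + 4
(∇×F)₂ = ∂F₁/∂z − ∂F₃/∂x = -12*x^2 + 8*x - 10*y
(∇×F)₃ = ∂F₂/∂x − ∂F₁/∂y = 10*z - 6
∇×F = (11*z + 4, -12*x^2 + 8*x - 10*y, 10*z - 6)
At (3, 3, 3): (37, -114, 24).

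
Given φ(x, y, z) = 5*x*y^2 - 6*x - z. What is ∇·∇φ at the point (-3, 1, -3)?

-30

∂²φ/∂x² = 0
∂²φ/∂y² = 10*x
∂²φ/∂z² = 0
∇²φ = 10*x
At (-3, 1, -3): -30.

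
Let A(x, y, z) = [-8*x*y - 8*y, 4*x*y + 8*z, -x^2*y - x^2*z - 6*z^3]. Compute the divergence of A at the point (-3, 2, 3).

-199

∂A₁/∂x = -8*y
∂A₂/∂y = 4*x
∂A₃/∂z = -x^2 - 18*z^2
∇·A = -x^2 + 4*x - 8*y - 18*z^2
At (-3, 2, 3): -199.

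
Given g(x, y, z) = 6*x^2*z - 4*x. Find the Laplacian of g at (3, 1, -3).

∂²g/∂x² = 12*z
∂²g/∂y² = 0
∂²g/∂z² = 0
∇²g = 12*z
At (3, 1, -3): -36.

-36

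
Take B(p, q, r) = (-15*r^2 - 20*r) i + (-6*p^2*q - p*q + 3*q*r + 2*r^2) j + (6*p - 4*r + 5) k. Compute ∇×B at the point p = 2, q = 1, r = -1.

(∇×B)₁ = ∂B₃/∂q − ∂B₂/∂r = -3*q - 4*r
(∇×B)₂ = ∂B₁/∂r − ∂B₃/∂p = -30*r - 26
(∇×B)₃ = ∂B₂/∂p − ∂B₁/∂q = -12*p*q - q
∇×B = (-3*q - 4*r, -30*r - 26, -12*p*q - q)
At (2, 1, -1): (1, 4, -25).

(1, 4, -25)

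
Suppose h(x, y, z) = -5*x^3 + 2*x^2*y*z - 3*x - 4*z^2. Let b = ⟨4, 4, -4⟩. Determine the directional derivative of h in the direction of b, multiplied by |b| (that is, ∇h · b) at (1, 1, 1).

-24

∂h/∂x = -15*x^2 + 4*x*y*z - 3
∂h/∂y = 2*x^2*z
∂h/∂z = 2*x^2*y - 8*z
∇h at (1, 1, 1) = (-14, 2, -6)
∇h · b = (-14)(4) + (2)(4) + (-6)(-4) = -24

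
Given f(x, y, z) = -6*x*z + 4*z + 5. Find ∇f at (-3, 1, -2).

(12, 0, 22)

∂f/∂x = -6*z
∂f/∂y = 0
∂f/∂z = -6*x + 4
∇f = (-6*z, 0, -6*x + 4)
At (-3, 1, -2): (12, 0, 22).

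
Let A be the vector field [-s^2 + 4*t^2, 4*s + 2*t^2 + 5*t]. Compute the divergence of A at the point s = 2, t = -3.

-11

∂A₁/∂s = -2*s
∂A₂/∂t = 4*t + 5
∇·A = -2*s + 4*t + 5
At (2, -3): -11.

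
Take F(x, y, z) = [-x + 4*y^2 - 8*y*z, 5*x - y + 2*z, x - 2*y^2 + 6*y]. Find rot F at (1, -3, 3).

(∇×F)₁ = ∂F₃/∂y − ∂F₂/∂z = -4*y + 4
(∇×F)₂ = ∂F₁/∂z − ∂F₃/∂x = -8*y - 1
(∇×F)₃ = ∂F₂/∂x − ∂F₁/∂y = -8*y + 8*z + 5
∇×F = (-4*y + 4, -8*y - 1, -8*y + 8*z + 5)
At (1, -3, 3): (16, 23, 53).

(16, 23, 53)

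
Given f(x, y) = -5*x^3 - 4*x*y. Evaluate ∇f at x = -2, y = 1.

∂f/∂x = -15*x^2 - 4*y
∂f/∂y = -4*x
∇f = (-15*x^2 - 4*y, -4*x)
At (-2, 1): (-64, 8).

(-64, 8)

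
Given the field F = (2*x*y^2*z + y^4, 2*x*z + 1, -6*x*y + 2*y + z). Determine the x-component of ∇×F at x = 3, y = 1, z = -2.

-22

(∇×F)_1 = ∂F₃/∂y − ∂F₂/∂z
= -6*x + 2 − (2*x)
= -8*x + 2
At (3, 1, -2): -22.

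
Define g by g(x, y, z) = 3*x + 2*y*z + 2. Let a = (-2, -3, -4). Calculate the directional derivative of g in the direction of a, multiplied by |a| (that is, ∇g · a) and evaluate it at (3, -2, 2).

-2

∂g/∂x = 3
∂g/∂y = 2*z
∂g/∂z = 2*y
∇g at (3, -2, 2) = (3, 4, -4)
∇g · a = (3)(-2) + (4)(-3) + (-4)(-4) = -2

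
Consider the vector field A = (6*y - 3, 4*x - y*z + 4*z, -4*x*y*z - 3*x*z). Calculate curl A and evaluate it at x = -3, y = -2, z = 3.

(30, -15, -2)

(∇×A)₁ = ∂A₃/∂y − ∂A₂/∂z = -4*x*z + y - 4
(∇×A)₂ = ∂A₁/∂z − ∂A₃/∂x = 4*y*z + 3*z
(∇×A)₃ = ∂A₂/∂x − ∂A₁/∂y = -2
∇×A = (-4*x*z + y - 4, 4*y*z + 3*z, -2)
At (-3, -2, 3): (30, -15, -2).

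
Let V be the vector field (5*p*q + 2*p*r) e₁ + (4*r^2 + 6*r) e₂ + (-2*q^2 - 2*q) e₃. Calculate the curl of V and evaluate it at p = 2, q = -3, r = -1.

(12, 4, -10)

(∇×V)₁ = ∂V₃/∂q − ∂V₂/∂r = -4*q - 8*r - 8
(∇×V)₂ = ∂V₁/∂r − ∂V₃/∂p = 2*p
(∇×V)₃ = ∂V₂/∂p − ∂V₁/∂q = -5*p
∇×V = (-4*q - 8*r - 8, 2*p, -5*p)
At (2, -3, -1): (12, 4, -10).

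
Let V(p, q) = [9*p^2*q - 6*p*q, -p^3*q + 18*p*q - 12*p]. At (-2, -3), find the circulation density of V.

∂V₂/∂p = -3*p^2*q + 18*q - 12
∂V₁/∂q = 9*p^2 - 6*p
Scalar curl = -3*p^2*q - 9*p^2 + 6*p + 18*q - 12
At (-2, -3): -78.

-78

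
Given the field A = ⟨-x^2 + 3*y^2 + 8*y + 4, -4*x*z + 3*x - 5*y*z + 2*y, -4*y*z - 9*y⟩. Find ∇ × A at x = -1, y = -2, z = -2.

(∇×A)₁ = ∂A₃/∂y − ∂A₂/∂z = 4*x + 5*y - 4*z - 9
(∇×A)₂ = ∂A₁/∂z − ∂A₃/∂x = 0
(∇×A)₃ = ∂A₂/∂x − ∂A₁/∂y = -6*y - 4*z - 5
∇×A = (4*x + 5*y - 4*z - 9, 0, -6*y - 4*z - 5)
At (-1, -2, -2): (-15, 0, 15).

(-15, 0, 15)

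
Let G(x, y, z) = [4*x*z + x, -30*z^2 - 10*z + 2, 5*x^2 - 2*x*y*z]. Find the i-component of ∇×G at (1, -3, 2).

126

(∇×G)_1 = ∂G₃/∂y − ∂G₂/∂z
= -2*x*z − (-60*z - 10)
= -2*x*z + 60*z + 10
At (1, -3, 2): 126.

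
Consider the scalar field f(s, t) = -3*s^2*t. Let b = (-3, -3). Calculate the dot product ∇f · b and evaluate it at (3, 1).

135

∂f/∂s = -6*s*t
∂f/∂t = -3*s^2
∇f at (3, 1) = (-18, -27)
∇f · b = (-18)(-3) + (-27)(-3) = 135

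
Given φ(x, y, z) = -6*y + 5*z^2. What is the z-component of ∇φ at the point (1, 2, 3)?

(∇φ)_3 = ∂φ/∂z = 10*z
At (1, 2, 3): 30.

30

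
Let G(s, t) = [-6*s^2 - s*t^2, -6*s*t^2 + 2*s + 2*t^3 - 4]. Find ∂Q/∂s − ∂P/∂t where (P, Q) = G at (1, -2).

∂G₂/∂s = -6*t^2 + 2
∂G₁/∂t = -2*s*t
Scalar curl = 2*s*t - 6*t^2 + 2
At (1, -2): -26.

-26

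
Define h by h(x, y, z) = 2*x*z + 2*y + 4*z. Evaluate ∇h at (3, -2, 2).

∂h/∂x = 2*z
∂h/∂y = 2
∂h/∂z = 2*x + 4
∇h = (2*z, 2, 2*x + 4)
At (3, -2, 2): (4, 2, 10).

(4, 2, 10)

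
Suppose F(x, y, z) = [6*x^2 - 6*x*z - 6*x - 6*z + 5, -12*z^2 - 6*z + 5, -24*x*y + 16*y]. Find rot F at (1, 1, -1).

(∇×F)₁ = ∂F₃/∂y − ∂F₂/∂z = -24*x + 24*z + 22
(∇×F)₂ = ∂F₁/∂z − ∂F₃/∂x = -6*x + 24*y - 6
(∇×F)₃ = ∂F₂/∂x − ∂F₁/∂y = 0
∇×F = (-24*x + 24*z + 22, -6*x + 24*y - 6, 0)
At (1, 1, -1): (-26, 12, 0).

(-26, 12, 0)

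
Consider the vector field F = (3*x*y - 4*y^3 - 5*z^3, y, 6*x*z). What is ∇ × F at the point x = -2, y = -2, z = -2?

(0, -48, 54)

(∇×F)₁ = ∂F₃/∂y − ∂F₂/∂z = 0
(∇×F)₂ = ∂F₁/∂z − ∂F₃/∂x = -15*z^2 - 6*z
(∇×F)₃ = ∂F₂/∂x − ∂F₁/∂y = -3*x + 12*y^2
∇×F = (0, -15*z^2 - 6*z, -3*x + 12*y^2)
At (-2, -2, -2): (0, -48, 54).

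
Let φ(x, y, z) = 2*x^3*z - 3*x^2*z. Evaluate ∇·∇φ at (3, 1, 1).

30

∂²φ/∂x² = 6*z*(2*x - 1)
∂²φ/∂y² = 0
∂²φ/∂z² = 0
∇²φ = 12*x*z - 6*z
At (3, 1, 1): 30.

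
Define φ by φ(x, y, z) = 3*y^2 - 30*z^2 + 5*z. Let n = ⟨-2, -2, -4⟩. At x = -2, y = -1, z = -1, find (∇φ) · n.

-248

∂φ/∂x = 0
∂φ/∂y = 6*y
∂φ/∂z = -60*z + 5
∇φ at (-2, -1, -1) = (0, -6, 65)
∇φ · n = (0)(-2) + (-6)(-2) + (65)(-4) = -248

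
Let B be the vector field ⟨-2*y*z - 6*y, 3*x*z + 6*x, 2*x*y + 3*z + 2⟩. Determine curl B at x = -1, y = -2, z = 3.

(1, 8, 27)

(∇×B)₁ = ∂B₃/∂y − ∂B₂/∂z = -x
(∇×B)₂ = ∂B₁/∂z − ∂B₃/∂x = -4*y
(∇×B)₃ = ∂B₂/∂x − ∂B₁/∂y = 5*z + 12
∇×B = (-x, -4*y, 5*z + 12)
At (-1, -2, 3): (1, 8, 27).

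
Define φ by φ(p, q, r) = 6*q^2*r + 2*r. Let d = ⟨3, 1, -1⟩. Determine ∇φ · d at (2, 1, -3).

∂φ/∂p = 0
∂φ/∂q = 12*q*r
∂φ/∂r = 6*q^2 + 2
∇φ at (2, 1, -3) = (0, -36, 8)
∇φ · d = (0)(3) + (-36)(1) + (8)(-1) = -44

-44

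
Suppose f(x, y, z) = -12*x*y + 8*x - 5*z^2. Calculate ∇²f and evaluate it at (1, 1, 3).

-10

∂²f/∂x² = 0
∂²f/∂y² = 0
∂²f/∂z² = -10
∇²f = -10
At (1, 1, 3): -10.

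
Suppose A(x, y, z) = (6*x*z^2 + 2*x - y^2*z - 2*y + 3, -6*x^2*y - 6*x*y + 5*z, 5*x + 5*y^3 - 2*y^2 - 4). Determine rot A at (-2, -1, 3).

(∇×A)₁ = ∂A₃/∂y − ∂A₂/∂z = 15*y^2 - 4*y - 5
(∇×A)₂ = ∂A₁/∂z − ∂A₃/∂x = 12*x*z - y^2 - 5
(∇×A)₃ = ∂A₂/∂x − ∂A₁/∂y = -12*x*y + 2*y*z - 6*y + 2
∇×A = (15*y^2 - 4*y - 5, 12*x*z - y^2 - 5, -12*x*y + 2*y*z - 6*y + 2)
At (-2, -1, 3): (14, -78, -22).

(14, -78, -22)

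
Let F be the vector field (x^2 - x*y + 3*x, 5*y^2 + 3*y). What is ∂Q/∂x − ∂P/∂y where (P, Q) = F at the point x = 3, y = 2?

3

∂F₂/∂x = 0
∂F₁/∂y = -x
Scalar curl = x
At (3, 2): 3.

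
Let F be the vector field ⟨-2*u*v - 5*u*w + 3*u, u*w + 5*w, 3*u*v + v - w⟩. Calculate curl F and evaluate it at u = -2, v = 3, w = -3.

(-8, 1, -7)

(∇×F)₁ = ∂F₃/∂v − ∂F₂/∂w = 2*u - 4
(∇×F)₂ = ∂F₁/∂w − ∂F₃/∂u = -5*u - 3*v
(∇×F)₃ = ∂F₂/∂u − ∂F₁/∂v = 2*u + w
∇×F = (2*u - 4, -5*u - 3*v, 2*u + w)
At (-2, 3, -3): (-8, 1, -7).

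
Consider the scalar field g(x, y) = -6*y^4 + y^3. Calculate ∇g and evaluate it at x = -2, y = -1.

(0, 27)

∂g/∂x = 0
∂g/∂y = -24*y^3 + 3*y^2
∇g = (0, -24*y^3 + 3*y^2)
At (-2, -1): (0, 27).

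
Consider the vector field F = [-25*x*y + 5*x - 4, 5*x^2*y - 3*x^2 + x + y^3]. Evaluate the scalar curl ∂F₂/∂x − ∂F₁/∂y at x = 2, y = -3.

∂F₂/∂x = 10*x*y - 6*x + 1
∂F₁/∂y = -25*x
Scalar curl = 10*x*y + 19*x + 1
At (2, -3): -21.

-21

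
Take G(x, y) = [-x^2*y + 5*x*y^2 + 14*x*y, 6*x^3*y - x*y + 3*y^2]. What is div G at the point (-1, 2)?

59

∂G₁/∂x = -2*x*y + 5*y^2 + 14*y
∂G₂/∂y = 6*x^3 - x + 6*y
∇·G = 6*x^3 - 2*x*y - x + 5*y^2 + 20*y
At (-1, 2): 59.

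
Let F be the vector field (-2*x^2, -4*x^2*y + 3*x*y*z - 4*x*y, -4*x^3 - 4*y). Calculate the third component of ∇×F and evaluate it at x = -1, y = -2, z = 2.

(∇×F)_3 = ∂F₂/∂x − ∂F₁/∂y
= -8*x*y + 3*y*z - 4*y − (0)
= -8*x*y + 3*y*z - 4*y
At (-1, -2, 2): -20.

-20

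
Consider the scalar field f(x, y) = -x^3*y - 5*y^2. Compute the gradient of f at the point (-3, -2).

(54, 47)

∂f/∂x = -3*x^2*y
∂f/∂y = -x^3 - 10*y
∇f = (-3*x^2*y, -x^3 - 10*y)
At (-3, -2): (54, 47).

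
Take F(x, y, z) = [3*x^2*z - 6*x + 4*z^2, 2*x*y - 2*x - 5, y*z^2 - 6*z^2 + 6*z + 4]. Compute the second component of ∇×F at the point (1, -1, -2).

-13

(∇×F)_2 = ∂F₁/∂z − ∂F₃/∂x
= 3*x^2 + 8*z − (0)
= 3*x^2 + 8*z
At (1, -1, -2): -13.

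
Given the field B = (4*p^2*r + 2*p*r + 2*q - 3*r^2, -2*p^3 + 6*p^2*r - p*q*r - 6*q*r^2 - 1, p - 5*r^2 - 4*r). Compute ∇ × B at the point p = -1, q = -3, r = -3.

(∇×B)₁ = ∂B₃/∂q − ∂B₂/∂r = -6*p^2 + p*q + 12*q*r
(∇×B)₂ = ∂B₁/∂r − ∂B₃/∂p = 4*p^2 + 2*p - 6*r - 1
(∇×B)₃ = ∂B₂/∂p − ∂B₁/∂q = -6*p^2 + 12*p*r - q*r - 2
∇×B = (-6*p^2 + p*q + 12*q*r, 4*p^2 + 2*p - 6*r - 1, -6*p^2 + 12*p*r - q*r - 2)
At (-1, -3, -3): (105, 19, 19).

(105, 19, 19)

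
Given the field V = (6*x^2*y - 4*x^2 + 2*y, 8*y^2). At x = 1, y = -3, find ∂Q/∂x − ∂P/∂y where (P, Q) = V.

∂V₂/∂x = 0
∂V₁/∂y = 6*x^2 + 2
Scalar curl = -6*x^2 - 2
At (1, -3): -8.

-8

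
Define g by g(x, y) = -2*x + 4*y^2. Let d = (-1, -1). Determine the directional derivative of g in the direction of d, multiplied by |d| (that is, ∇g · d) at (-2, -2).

18

∂g/∂x = -2
∂g/∂y = 8*y
∇g at (-2, -2) = (-2, -16)
∇g · d = (-2)(-1) + (-16)(-1) = 18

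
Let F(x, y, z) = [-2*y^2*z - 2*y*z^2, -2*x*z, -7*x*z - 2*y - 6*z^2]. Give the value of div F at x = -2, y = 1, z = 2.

-10

∂F₁/∂x = 0
∂F₂/∂y = 0
∂F₃/∂z = -7*x - 12*z
∇·F = -7*x - 12*z
At (-2, 1, 2): -10.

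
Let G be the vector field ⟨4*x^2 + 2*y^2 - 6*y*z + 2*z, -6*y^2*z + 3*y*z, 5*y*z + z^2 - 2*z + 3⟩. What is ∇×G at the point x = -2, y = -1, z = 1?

(∇×G)₁ = ∂G₃/∂y − ∂G₂/∂z = 6*y^2 - 3*y + 5*z
(∇×G)₂ = ∂G₁/∂z − ∂G₃/∂x = -6*y + 2
(∇×G)₃ = ∂G₂/∂x − ∂G₁/∂y = -4*y + 6*z
∇×G = (6*y^2 - 3*y + 5*z, -6*y + 2, -4*y + 6*z)
At (-2, -1, 1): (14, 8, 10).

(14, 8, 10)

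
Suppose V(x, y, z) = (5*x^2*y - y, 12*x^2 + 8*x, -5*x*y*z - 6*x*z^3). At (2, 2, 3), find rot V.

(∇×V)₁ = ∂V₃/∂y − ∂V₂/∂z = -5*x*z
(∇×V)₂ = ∂V₁/∂z − ∂V₃/∂x = 5*y*z + 6*z^3
(∇×V)₃ = ∂V₂/∂x − ∂V₁/∂y = -5*x^2 + 24*x + 9
∇×V = (-5*x*z, 5*y*z + 6*z^3, -5*x^2 + 24*x + 9)
At (2, 2, 3): (-30, 192, 37).

(-30, 192, 37)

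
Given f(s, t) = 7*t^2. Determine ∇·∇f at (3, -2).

14

∂²f/∂s² = 0
∂²f/∂t² = 14
∇²f = 14
At (3, -2): 14.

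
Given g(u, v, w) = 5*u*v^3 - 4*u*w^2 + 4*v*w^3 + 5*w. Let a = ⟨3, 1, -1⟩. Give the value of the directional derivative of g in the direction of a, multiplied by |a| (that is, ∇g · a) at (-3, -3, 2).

-735

∂g/∂u = 5*v^3 - 4*w^2
∂g/∂v = 15*u*v^2 + 4*w^3
∂g/∂w = -8*u*w + 12*v*w^2 + 5
∇g at (-3, -3, 2) = (-151, -373, -91)
∇g · a = (-151)(3) + (-373)(1) + (-91)(-1) = -735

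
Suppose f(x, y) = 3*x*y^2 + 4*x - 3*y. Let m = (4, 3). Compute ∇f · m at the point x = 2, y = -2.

-17

∂f/∂x = 3*y^2 + 4
∂f/∂y = 6*x*y - 3
∇f at (2, -2) = (16, -27)
∇f · m = (16)(4) + (-27)(3) = -17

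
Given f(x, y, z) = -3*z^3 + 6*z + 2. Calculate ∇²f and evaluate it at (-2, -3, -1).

∂²f/∂x² = 0
∂²f/∂y² = 0
∂²f/∂z² = -18*z
∇²f = -18*z
At (-2, -3, -1): 18.

18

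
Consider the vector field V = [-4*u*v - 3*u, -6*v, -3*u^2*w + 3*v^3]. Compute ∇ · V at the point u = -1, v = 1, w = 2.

∂V₁/∂u = -4*v - 3
∂V₂/∂v = -6
∂V₃/∂w = -3*u^2
∇·V = -3*u^2 - 4*v - 9
At (-1, 1, 2): -16.

-16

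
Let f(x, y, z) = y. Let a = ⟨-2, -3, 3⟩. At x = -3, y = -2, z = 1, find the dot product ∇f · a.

∂f/∂x = 0
∂f/∂y = 1
∂f/∂z = 0
∇f at (-3, -2, 1) = (0, 1, 0)
∇f · a = (0)(-2) + (1)(-3) + (0)(3) = -3

-3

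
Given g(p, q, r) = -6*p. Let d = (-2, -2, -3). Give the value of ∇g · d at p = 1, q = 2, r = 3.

∂g/∂p = -6
∂g/∂q = 0
∂g/∂r = 0
∇g at (1, 2, 3) = (-6, 0, 0)
∇g · d = (-6)(-2) + (0)(-2) + (0)(-3) = 12

12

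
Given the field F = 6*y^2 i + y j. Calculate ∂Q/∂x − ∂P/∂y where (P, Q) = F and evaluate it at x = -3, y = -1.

12

∂F₂/∂x = 0
∂F₁/∂y = 12*y
Scalar curl = -12*y
At (-3, -1): 12.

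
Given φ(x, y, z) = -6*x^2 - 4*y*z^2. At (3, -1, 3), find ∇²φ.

-4

∂²φ/∂x² = -12
∂²φ/∂y² = 0
∂²φ/∂z² = -8*y
∇²φ = -8*y - 12
At (3, -1, 3): -4.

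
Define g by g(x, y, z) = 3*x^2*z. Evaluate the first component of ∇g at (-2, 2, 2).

-24

(∇g)_1 = ∂g/∂x = 6*x*z
At (-2, 2, 2): -24.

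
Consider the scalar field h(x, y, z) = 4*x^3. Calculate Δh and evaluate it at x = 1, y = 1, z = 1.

∂²h/∂x² = 24*x
∂²h/∂y² = 0
∂²h/∂z² = 0
∇²h = 24*x
At (1, 1, 1): 24.

24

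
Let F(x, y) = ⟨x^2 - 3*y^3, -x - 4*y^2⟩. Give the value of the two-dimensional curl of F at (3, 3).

80

∂F₂/∂x = -1
∂F₁/∂y = -9*y^2
Scalar curl = 9*y^2 - 1
At (3, 3): 80.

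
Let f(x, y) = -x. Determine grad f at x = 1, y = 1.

∂f/∂x = -1
∂f/∂y = 0
∇f = (-1, 0)
At (1, 1): (-1, 0).

(-1, 0)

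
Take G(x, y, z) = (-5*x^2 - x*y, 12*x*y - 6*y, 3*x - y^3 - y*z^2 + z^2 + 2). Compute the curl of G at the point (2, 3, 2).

(∇×G)₁ = ∂G₃/∂y − ∂G₂/∂z = -3*y^2 - z^2
(∇×G)₂ = ∂G₁/∂z − ∂G₃/∂x = -3
(∇×G)₃ = ∂G₂/∂x − ∂G₁/∂y = x + 12*y
∇×G = (-3*y^2 - z^2, -3, x + 12*y)
At (2, 3, 2): (-31, -3, 38).

(-31, -3, 38)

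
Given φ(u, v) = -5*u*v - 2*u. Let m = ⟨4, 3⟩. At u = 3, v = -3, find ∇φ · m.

∂φ/∂u = -5*v - 2
∂φ/∂v = -5*u
∇φ at (3, -3) = (13, -15)
∇φ · m = (13)(4) + (-15)(3) = 7

7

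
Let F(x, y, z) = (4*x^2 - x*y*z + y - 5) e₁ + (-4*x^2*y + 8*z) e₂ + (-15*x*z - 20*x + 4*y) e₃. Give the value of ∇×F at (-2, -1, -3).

(∇×F)₁ = ∂F₃/∂y − ∂F₂/∂z = -4
(∇×F)₂ = ∂F₁/∂z − ∂F₃/∂x = -x*y + 15*z + 20
(∇×F)₃ = ∂F₂/∂x − ∂F₁/∂y = -8*x*y + x*z - 1
∇×F = (-4, -x*y + 15*z + 20, -8*x*y + x*z - 1)
At (-2, -1, -3): (-4, -27, -11).

(-4, -27, -11)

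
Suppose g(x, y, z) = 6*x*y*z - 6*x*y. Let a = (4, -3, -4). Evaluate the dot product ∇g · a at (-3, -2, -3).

∂g/∂x = 6*y*z - 6*y
∂g/∂y = 6*x*z - 6*x
∂g/∂z = 6*x*y
∇g at (-3, -2, -3) = (48, 72, 36)
∇g · a = (48)(4) + (72)(-3) + (36)(-4) = -168

-168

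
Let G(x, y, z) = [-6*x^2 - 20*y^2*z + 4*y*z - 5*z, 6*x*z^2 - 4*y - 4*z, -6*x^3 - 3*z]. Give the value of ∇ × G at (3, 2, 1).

(∇×G)₁ = ∂G₃/∂y − ∂G₂/∂z = -12*x*z + 4
(∇×G)₂ = ∂G₁/∂z − ∂G₃/∂x = 18*x^2 - 20*y^2 + 4*y - 5
(∇×G)₃ = ∂G₂/∂x − ∂G₁/∂y = 40*y*z + 6*z^2 - 4*z
∇×G = (-12*x*z + 4, 18*x^2 - 20*y^2 + 4*y - 5, 40*y*z + 6*z^2 - 4*z)
At (3, 2, 1): (-32, 85, 82).

(-32, 85, 82)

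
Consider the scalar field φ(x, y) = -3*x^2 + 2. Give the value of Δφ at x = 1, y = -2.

∂²φ/∂x² = -6
∂²φ/∂y² = 0
∇²φ = -6
At (1, -2): -6.

-6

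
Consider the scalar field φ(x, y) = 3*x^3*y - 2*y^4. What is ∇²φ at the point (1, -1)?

-42

∂²φ/∂x² = 18*x*y
∂²φ/∂y² = -24*y^2
∇²φ = 18*x*y - 24*y^2
At (1, -1): -42.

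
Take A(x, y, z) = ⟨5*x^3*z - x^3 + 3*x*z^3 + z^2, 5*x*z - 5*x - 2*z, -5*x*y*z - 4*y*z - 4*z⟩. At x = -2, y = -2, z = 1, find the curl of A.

(18, -66, 0)

(∇×A)₁ = ∂A₃/∂y − ∂A₂/∂z = -5*x*z - 5*x - 4*z + 2
(∇×A)₂ = ∂A₁/∂z − ∂A₃/∂x = 5*x^3 + 9*x*z^2 + 5*y*z + 2*z
(∇×A)₃ = ∂A₂/∂x − ∂A₁/∂y = 5*z - 5
∇×A = (-5*x*z - 5*x - 4*z + 2, 5*x^3 + 9*x*z^2 + 5*y*z + 2*z, 5*z - 5)
At (-2, -2, 1): (18, -66, 0).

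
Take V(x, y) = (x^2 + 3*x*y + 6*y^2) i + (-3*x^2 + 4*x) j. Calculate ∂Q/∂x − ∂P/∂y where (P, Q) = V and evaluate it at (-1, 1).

∂V₂/∂x = -6*x + 4
∂V₁/∂y = 3*x + 12*y
Scalar curl = -9*x - 12*y + 4
At (-1, 1): 1.

1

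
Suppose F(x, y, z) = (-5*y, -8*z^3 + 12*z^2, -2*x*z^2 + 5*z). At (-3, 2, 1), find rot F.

(∇×F)₁ = ∂F₃/∂y − ∂F₂/∂z = 24*z^2 - 24*z
(∇×F)₂ = ∂F₁/∂z − ∂F₃/∂x = 2*z^2
(∇×F)₃ = ∂F₂/∂x − ∂F₁/∂y = 5
∇×F = (24*z^2 - 24*z, 2*z^2, 5)
At (-3, 2, 1): (0, 2, 5).

(0, 2, 5)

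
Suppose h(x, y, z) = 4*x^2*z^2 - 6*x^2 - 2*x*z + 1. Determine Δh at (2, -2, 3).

∂²h/∂x² = 4*(2*z^2 - 3)
∂²h/∂y² = 0
∂²h/∂z² = 8*x^2
∇²h = 8*x^2 + 8*z^2 - 12
At (2, -2, 3): 92.

92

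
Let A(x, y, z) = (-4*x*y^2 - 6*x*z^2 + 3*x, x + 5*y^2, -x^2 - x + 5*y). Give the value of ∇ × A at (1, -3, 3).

(∇×A)₁ = ∂A₃/∂y − ∂A₂/∂z = 5
(∇×A)₂ = ∂A₁/∂z − ∂A₃/∂x = -12*x*z + 2*x + 1
(∇×A)₃ = ∂A₂/∂x − ∂A₁/∂y = 8*x*y + 1
∇×A = (5, -12*x*z + 2*x + 1, 8*x*y + 1)
At (1, -3, 3): (5, -33, -23).

(5, -33, -23)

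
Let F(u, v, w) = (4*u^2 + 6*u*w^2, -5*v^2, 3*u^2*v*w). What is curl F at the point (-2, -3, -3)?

(∇×F)₁ = ∂F₃/∂v − ∂F₂/∂w = 3*u^2*w
(∇×F)₂ = ∂F₁/∂w − ∂F₃/∂u = -6*u*v*w + 12*u*w
(∇×F)₃ = ∂F₂/∂u − ∂F₁/∂v = 0
∇×F = (3*u^2*w, -6*u*v*w + 12*u*w, 0)
At (-2, -3, -3): (-36, 180, 0).

(-36, 180, 0)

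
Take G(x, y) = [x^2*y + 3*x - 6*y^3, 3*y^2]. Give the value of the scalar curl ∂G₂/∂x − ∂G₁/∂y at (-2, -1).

14

∂G₂/∂x = 0
∂G₁/∂y = x^2 - 18*y^2
Scalar curl = -x^2 + 18*y^2
At (-2, -1): 14.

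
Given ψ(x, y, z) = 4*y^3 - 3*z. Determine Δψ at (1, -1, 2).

-24

∂²ψ/∂x² = 0
∂²ψ/∂y² = 24*y
∂²ψ/∂z² = 0
∇²ψ = 24*y
At (1, -1, 2): -24.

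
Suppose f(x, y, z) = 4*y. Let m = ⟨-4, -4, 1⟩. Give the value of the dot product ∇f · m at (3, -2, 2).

∂f/∂x = 0
∂f/∂y = 4
∂f/∂z = 0
∇f at (3, -2, 2) = (0, 4, 0)
∇f · m = (0)(-4) + (4)(-4) + (0)(1) = -16

-16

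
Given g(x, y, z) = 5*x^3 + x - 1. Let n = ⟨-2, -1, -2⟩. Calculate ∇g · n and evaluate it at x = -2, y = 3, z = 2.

∂g/∂x = 15*x^2 + 1
∂g/∂y = 0
∂g/∂z = 0
∇g at (-2, 3, 2) = (61, 0, 0)
∇g · n = (61)(-2) + (0)(-1) + (0)(-2) = -122

-122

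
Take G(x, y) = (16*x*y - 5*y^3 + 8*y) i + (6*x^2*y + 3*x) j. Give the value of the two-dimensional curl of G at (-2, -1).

∂G₂/∂x = 12*x*y + 3
∂G₁/∂y = 16*x - 15*y^2 + 8
Scalar curl = 12*x*y - 16*x + 15*y^2 - 5
At (-2, -1): 66.

66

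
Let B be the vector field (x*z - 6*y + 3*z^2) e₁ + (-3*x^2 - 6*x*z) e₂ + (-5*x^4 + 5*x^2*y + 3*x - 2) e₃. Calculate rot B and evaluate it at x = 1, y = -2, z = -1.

(11, 32, 6)

(∇×B)₁ = ∂B₃/∂y − ∂B₂/∂z = 5*x^2 + 6*x
(∇×B)₂ = ∂B₁/∂z − ∂B₃/∂x = 20*x^3 - 10*x*y + x + 6*z - 3
(∇×B)₃ = ∂B₂/∂x − ∂B₁/∂y = -6*x - 6*z + 6
∇×B = (5*x^2 + 6*x, 20*x^3 - 10*x*y + x + 6*z - 3, -6*x - 6*z + 6)
At (1, -2, -1): (11, 32, 6).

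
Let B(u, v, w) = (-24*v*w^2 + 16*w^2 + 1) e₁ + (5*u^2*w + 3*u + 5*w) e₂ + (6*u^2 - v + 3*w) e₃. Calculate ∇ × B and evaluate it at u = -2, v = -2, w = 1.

(∇×B)₁ = ∂B₃/∂v − ∂B₂/∂w = -5*u^2 - 6
(∇×B)₂ = ∂B₁/∂w − ∂B₃/∂u = -12*u - 48*v*w + 32*w
(∇×B)₃ = ∂B₂/∂u − ∂B₁/∂v = 10*u*w + 24*w^2 + 3
∇×B = (-5*u^2 - 6, -12*u - 48*v*w + 32*w, 10*u*w + 24*w^2 + 3)
At (-2, -2, 1): (-26, 152, 7).

(-26, 152, 7)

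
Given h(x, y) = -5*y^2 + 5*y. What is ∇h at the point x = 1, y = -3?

∂h/∂x = 0
∂h/∂y = -10*y + 5
∇h = (0, -10*y + 5)
At (1, -3): (0, 35).

(0, 35)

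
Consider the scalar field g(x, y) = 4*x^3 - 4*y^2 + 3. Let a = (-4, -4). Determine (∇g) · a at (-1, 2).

16

∂g/∂x = 12*x^2
∂g/∂y = -8*y
∇g at (-1, 2) = (12, -16)
∇g · a = (12)(-4) + (-16)(-4) = 16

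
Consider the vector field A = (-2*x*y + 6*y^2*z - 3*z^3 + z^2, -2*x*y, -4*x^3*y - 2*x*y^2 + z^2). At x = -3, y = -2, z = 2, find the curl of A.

(∇×A)₁ = ∂A₃/∂y − ∂A₂/∂z = -4*x^3 - 4*x*y
(∇×A)₂ = ∂A₁/∂z − ∂A₃/∂x = 12*x^2*y + 8*y^2 - 9*z^2 + 2*z
(∇×A)₃ = ∂A₂/∂x − ∂A₁/∂y = 2*x - 12*y*z - 2*y
∇×A = (-4*x^3 - 4*x*y, 12*x^2*y + 8*y^2 - 9*z^2 + 2*z, 2*x - 12*y*z - 2*y)
At (-3, -2, 2): (84, -216, 46).

(84, -216, 46)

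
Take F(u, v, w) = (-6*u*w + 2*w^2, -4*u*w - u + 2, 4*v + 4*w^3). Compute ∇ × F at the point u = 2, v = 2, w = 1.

(∇×F)₁ = ∂F₃/∂v − ∂F₂/∂w = 4*u + 4
(∇×F)₂ = ∂F₁/∂w − ∂F₃/∂u = -6*u + 4*w
(∇×F)₃ = ∂F₂/∂u − ∂F₁/∂v = -4*w - 1
∇×F = (4*u + 4, -6*u + 4*w, -4*w - 1)
At (2, 2, 1): (12, -8, -5).

(12, -8, -5)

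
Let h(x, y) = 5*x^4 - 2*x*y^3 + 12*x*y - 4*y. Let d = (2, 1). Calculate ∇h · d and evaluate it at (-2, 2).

∂h/∂x = 20*x^3 - 2*y^3 + 12*y
∂h/∂y = -6*x*y^2 + 12*x - 4
∇h at (-2, 2) = (-152, 20)
∇h · d = (-152)(2) + (20)(1) = -284

-284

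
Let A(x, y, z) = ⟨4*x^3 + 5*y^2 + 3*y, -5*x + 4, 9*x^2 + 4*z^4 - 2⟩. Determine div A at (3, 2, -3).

-324

∂A₁/∂x = 12*x^2
∂A₂/∂y = 0
∂A₃/∂z = 16*z^3
∇·A = 12*x^2 + 16*z^3
At (3, 2, -3): -324.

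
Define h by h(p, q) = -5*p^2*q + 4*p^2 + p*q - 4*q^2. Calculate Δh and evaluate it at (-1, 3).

∂²h/∂p² = 2*(-5*q + 4)
∂²h/∂q² = -8
∇²h = -10*q
At (-1, 3): -30.

-30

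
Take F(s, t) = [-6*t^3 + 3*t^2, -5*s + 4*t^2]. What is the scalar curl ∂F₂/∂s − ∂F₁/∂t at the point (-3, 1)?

∂F₂/∂s = -5
∂F₁/∂t = -18*t^2 + 6*t
Scalar curl = 18*t^2 - 6*t - 5
At (-3, 1): 7.

7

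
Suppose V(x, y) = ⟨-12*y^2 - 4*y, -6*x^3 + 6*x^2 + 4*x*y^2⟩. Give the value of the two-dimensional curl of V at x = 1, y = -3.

-38

∂V₂/∂x = -18*x^2 + 12*x + 4*y^2
∂V₁/∂y = -24*y - 4
Scalar curl = -18*x^2 + 12*x + 4*y^2 + 24*y + 4
At (1, -3): -38.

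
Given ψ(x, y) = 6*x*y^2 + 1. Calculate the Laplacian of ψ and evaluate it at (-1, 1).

∂²ψ/∂x² = 0
∂²ψ/∂y² = 12*x
∇²ψ = 12*x
At (-1, 1): -12.

-12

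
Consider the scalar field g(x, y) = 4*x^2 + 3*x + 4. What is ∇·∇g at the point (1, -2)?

∂²g/∂x² = 8
∂²g/∂y² = 0
∇²g = 8
At (1, -2): 8.

8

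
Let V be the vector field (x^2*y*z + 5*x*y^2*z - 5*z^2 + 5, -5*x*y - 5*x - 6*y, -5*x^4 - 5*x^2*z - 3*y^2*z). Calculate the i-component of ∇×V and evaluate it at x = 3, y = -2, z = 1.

12

(∇×V)_1 = ∂V₃/∂y − ∂V₂/∂z
= -6*y*z − (0)
= -6*y*z
At (3, -2, 1): 12.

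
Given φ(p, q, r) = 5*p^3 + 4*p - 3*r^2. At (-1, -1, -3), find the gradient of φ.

(19, 0, 18)

∂φ/∂p = 15*p^2 + 4
∂φ/∂q = 0
∂φ/∂r = -6*r
∇φ = (15*p^2 + 4, 0, -6*r)
At (-1, -1, -3): (19, 0, 18).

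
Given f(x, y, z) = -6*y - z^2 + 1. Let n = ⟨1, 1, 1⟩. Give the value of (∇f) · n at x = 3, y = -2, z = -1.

-4

∂f/∂x = 0
∂f/∂y = -6
∂f/∂z = -2*z
∇f at (3, -2, -1) = (0, -6, 2)
∇f · n = (0)(1) + (-6)(1) + (2)(1) = -4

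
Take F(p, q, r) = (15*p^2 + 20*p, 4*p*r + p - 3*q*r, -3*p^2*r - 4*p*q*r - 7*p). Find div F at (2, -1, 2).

∂F₁/∂p = 30*p + 20
∂F₂/∂q = -3*r
∂F₃/∂r = -3*p^2 - 4*p*q
∇·F = -3*p^2 - 4*p*q + 30*p - 3*r + 20
At (2, -1, 2): 70.

70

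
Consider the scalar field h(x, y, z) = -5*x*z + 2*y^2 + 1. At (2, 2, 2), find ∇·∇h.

4

∂²h/∂x² = 0
∂²h/∂y² = 4
∂²h/∂z² = 0
∇²h = 4
At (2, 2, 2): 4.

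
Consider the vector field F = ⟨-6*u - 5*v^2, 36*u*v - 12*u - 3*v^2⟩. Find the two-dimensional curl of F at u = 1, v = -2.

-104

∂F₂/∂u = 36*v - 12
∂F₁/∂v = -10*v
Scalar curl = 46*v - 12
At (1, -2): -104.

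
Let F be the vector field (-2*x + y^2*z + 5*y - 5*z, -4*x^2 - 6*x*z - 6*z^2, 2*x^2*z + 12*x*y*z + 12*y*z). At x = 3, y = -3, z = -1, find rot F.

(-42, -20, -29)

(∇×F)₁ = ∂F₃/∂y − ∂F₂/∂z = 12*x*z + 6*x + 24*z
(∇×F)₂ = ∂F₁/∂z − ∂F₃/∂x = -4*x*z + y^2 - 12*y*z - 5
(∇×F)₃ = ∂F₂/∂x − ∂F₁/∂y = -8*x - 2*y*z - 6*z - 5
∇×F = (12*x*z + 6*x + 24*z, -4*x*z + y^2 - 12*y*z - 5, -8*x - 2*y*z - 6*z - 5)
At (3, -3, -1): (-42, -20, -29).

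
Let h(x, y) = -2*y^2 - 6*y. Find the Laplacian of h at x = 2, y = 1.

-4

∂²h/∂x² = 0
∂²h/∂y² = -4
∇²h = -4
At (2, 1): -4.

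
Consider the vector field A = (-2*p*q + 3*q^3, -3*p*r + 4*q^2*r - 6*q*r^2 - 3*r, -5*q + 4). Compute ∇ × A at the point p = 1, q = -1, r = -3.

(33, 0, 2)

(∇×A)₁ = ∂A₃/∂q − ∂A₂/∂r = 3*p - 4*q^2 + 12*q*r - 2
(∇×A)₂ = ∂A₁/∂r − ∂A₃/∂p = 0
(∇×A)₃ = ∂A₂/∂p − ∂A₁/∂q = 2*p - 9*q^2 - 3*r
∇×A = (3*p - 4*q^2 + 12*q*r - 2, 0, 2*p - 9*q^2 - 3*r)
At (1, -1, -3): (33, 0, 2).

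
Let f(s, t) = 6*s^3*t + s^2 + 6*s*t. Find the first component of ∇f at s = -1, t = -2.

-50

(∇f)_1 = ∂f/∂s = 18*s^2*t + 2*s + 6*t
At (-1, -2): -50.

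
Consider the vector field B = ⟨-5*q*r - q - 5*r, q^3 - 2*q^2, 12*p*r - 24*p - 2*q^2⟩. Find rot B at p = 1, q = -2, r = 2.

(8, 5, 11)

(∇×B)₁ = ∂B₃/∂q − ∂B₂/∂r = -4*q
(∇×B)₂ = ∂B₁/∂r − ∂B₃/∂p = -5*q - 12*r + 19
(∇×B)₃ = ∂B₂/∂p − ∂B₁/∂q = 5*r + 1
∇×B = (-4*q, -5*q - 12*r + 19, 5*r + 1)
At (1, -2, 2): (8, 5, 11).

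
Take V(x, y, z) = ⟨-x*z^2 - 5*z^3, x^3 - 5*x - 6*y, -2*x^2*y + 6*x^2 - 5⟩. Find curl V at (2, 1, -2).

(-8, -68, 7)

(∇×V)₁ = ∂V₃/∂y − ∂V₂/∂z = -2*x^2
(∇×V)₂ = ∂V₁/∂z − ∂V₃/∂x = 4*x*y - 2*x*z - 12*x - 15*z^2
(∇×V)₃ = ∂V₂/∂x − ∂V₁/∂y = 3*x^2 - 5
∇×V = (-2*x^2, 4*x*y - 2*x*z - 12*x - 15*z^2, 3*x^2 - 5)
At (2, 1, -2): (-8, -68, 7).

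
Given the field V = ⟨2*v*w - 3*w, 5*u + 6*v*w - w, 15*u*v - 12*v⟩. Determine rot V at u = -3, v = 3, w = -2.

(∇×V)₁ = ∂V₃/∂v − ∂V₂/∂w = 15*u - 6*v - 11
(∇×V)₂ = ∂V₁/∂w − ∂V₃/∂u = -13*v - 3
(∇×V)₃ = ∂V₂/∂u − ∂V₁/∂v = -2*w + 5
∇×V = (15*u - 6*v - 11, -13*v - 3, -2*w + 5)
At (-3, 3, -2): (-74, -42, 9).

(-74, -42, 9)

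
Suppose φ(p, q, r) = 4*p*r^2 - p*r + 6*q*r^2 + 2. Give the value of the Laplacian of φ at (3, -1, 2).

12

∂²φ/∂p² = 0
∂²φ/∂q² = 0
∂²φ/∂r² = 4*(2*p + 3*q)
∇²φ = 8*p + 12*q
At (3, -1, 2): 12.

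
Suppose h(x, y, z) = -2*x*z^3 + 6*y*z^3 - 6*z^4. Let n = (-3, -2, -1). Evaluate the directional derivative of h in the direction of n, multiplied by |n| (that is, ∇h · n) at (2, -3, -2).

∂h/∂x = -2*z^3
∂h/∂y = 6*z^3
∂h/∂z = -6*x*z^2 + 18*y*z^2 - 24*z^3
∇h at (2, -3, -2) = (16, -48, -72)
∇h · n = (16)(-3) + (-48)(-2) + (-72)(-1) = 120

120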